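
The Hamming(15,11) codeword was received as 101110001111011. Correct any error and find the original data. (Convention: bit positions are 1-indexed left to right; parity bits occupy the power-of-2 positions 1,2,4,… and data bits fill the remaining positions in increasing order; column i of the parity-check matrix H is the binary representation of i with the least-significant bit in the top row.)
Syndrome s = H · r^T (mod 2), r = 101110001111011:
  s[0] = (101010101010101)·(101110001111011) mod 2 = 1+0+1+0+1+0+0+0+1+0+1+0+0+0+1 mod 2 = 0
  s[1] = (011001100110011)·(101110001111011) mod 2 = 0+0+1+0+0+0+0+0+0+1+1+0+0+1+1 mod 2 = 1
  s[2] = (000111100001111)·(101110001111011) mod 2 = 0+0+0+1+1+0+0+0+0+0+0+1+0+1+1 mod 2 = 1
  s[3] = (000000011111111)·(101110001111011) mod 2 = 0+0+0+0+0+0+0+0+1+1+1+1+0+1+1 mod 2 = 0
Syndrome = 0110
Column 6 of H equals this syndrome → error at bit 6 (1-indexed).
Flip bit 6: 101110001111011 → 101111001111011
Extract data bits at positions {3,5,6,7,9,10,11,12,13,14,15}: 11101111011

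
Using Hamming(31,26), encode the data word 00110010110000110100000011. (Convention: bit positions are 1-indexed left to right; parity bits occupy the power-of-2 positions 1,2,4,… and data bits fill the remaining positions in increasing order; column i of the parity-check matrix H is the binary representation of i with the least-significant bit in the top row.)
Codeword c = d · G (mod 2), d = 00110010110000110100000011:
  c[0] = d·G[:,0] = (00110010110000110100000011)·(11011010101101010101010101) mod 2 = 0+0+0+1+0+0+1+0+1+0+0+0+0+0+0+1+0+1+0+0+0+0+0+0+0+1 mod 2 = 0
  c[1] = d·G[:,1] = (00110010110000110100000011)·(10110110011011001100110011) mod 2 = 0+0+1+1+0+0+1+0+0+1+0+0+0+0+0+0+0+1+0+0+0+0+0+0+1+1 mod 2 = 1
  c[2] = d·G[:,2] = (00110010110000110100000011)·(10000000000000000000000000) mod 2 = 0+0+0+0+0+0+0+0+0+0+0+0+0+0+0+0+0+0+0+0+0+0+0+0+0+0 mod 2 = 0
  c[3] = d·G[:,3] = (00110010110000110100000011)·(01110001111000111100001111) mod 2 = 0+0+1+1+0+0+0+0+1+1+0+0+0+0+1+1+0+1+0+0+0+0+0+0+1+1 mod 2 = 1
  c[4] = d·G[:,4] = (00110010110000110100000011)·(01000000000000000000000000) mod 2 = 0+0+0+0+0+0+0+0+0+0+0+0+0+0+0+0+0+0+0+0+0+0+0+0+0+0 mod 2 = 0
  c[5] = d·G[:,5] = (00110010110000110100000011)·(00100000000000000000000000) mod 2 = 0+0+1+0+0+0+0+0+0+0+0+0+0+0+0+0+0+0+0+0+0+0+0+0+0+0 mod 2 = 1
  c[6] = d·G[:,6] = (00110010110000110100000011)·(00010000000000000000000000) mod 2 = 0+0+0+1+0+0+0+0+0+0+0+0+0+0+0+0+0+0+0+0+0+0+0+0+0+0 mod 2 = 1
  c[7] = d·G[:,7] = (00110010110000110100000011)·(00001111111000000011111111) mod 2 = 0+0+0+0+0+0+1+0+1+1+0+0+0+0+0+0+0+0+0+0+0+0+0+0+1+1 mod 2 = 1
  c[8] = d·G[:,8] = (00110010110000110100000011)·(00001000000000000000000000) mod 2 = 0+0+0+0+0+0+0+0+0+0+0+0+0+0+0+0+0+0+0+0+0+0+0+0+0+0 mod 2 = 0
  c[9] = d·G[:,9] = (00110010110000110100000011)·(00000100000000000000000000) mod 2 = 0+0+0+0+0+0+0+0+0+0+0+0+0+0+0+0+0+0+0+0+0+0+0+0+0+0 mod 2 = 0
  c[10] = d·G[:,10] = (00110010110000110100000011)·(00000010000000000000000000) mod 2 = 0+0+0+0+0+0+1+0+0+0+0+0+0+0+0+0+0+0+0+0+0+0+0+0+0+0 mod 2 = 1
  c[11] = d·G[:,11] = (00110010110000110100000011)·(00000001000000000000000000) mod 2 = 0+0+0+0+0+0+0+0+0+0+0+0+0+0+0+0+0+0+0+0+0+0+0+0+0+0 mod 2 = 0
  c[12] = d·G[:,12] = (00110010110000110100000011)·(00000000100000000000000000) mod 2 = 0+0+0+0+0+0+0+0+1+0+0+0+0+0+0+0+0+0+0+0+0+0+0+0+0+0 mod 2 = 1
  c[13] = d·G[:,13] = (00110010110000110100000011)·(00000000010000000000000000) mod 2 = 0+0+0+0+0+0+0+0+0+1+0+0+0+0+0+0+0+0+0+0+0+0+0+0+0+0 mod 2 = 1
  c[14] = d·G[:,14] = (00110010110000110100000011)·(00000000001000000000000000) mod 2 = 0+0+0+0+0+0+0+0+0+0+0+0+0+0+0+0+0+0+0+0+0+0+0+0+0+0 mod 2 = 0
  c[15] = d·G[:,15] = (00110010110000110100000011)·(00000000000111111111111111) mod 2 = 0+0+0+0+0+0+0+0+0+0+0+0+0+0+1+1+0+1+0+0+0+0+0+0+1+1 mod 2 = 1
  c[16] = d·G[:,16] = (00110010110000110100000011)·(00000000000100000000000000) mod 2 = 0+0+0+0+0+0+0+0+0+0+0+0+0+0+0+0+0+0+0+0+0+0+0+0+0+0 mod 2 = 0
  c[17] = d·G[:,17] = (00110010110000110100000011)·(00000000000010000000000000) mod 2 = 0+0+0+0+0+0+0+0+0+0+0+0+0+0+0+0+0+0+0+0+0+0+0+0+0+0 mod 2 = 0
  c[18] = d·G[:,18] = (00110010110000110100000011)·(00000000000001000000000000) mod 2 = 0+0+0+0+0+0+0+0+0+0+0+0+0+0+0+0+0+0+0+0+0+0+0+0+0+0 mod 2 = 0
  c[19] = d·G[:,19] = (00110010110000110100000011)·(00000000000000100000000000) mod 2 = 0+0+0+0+0+0+0+0+0+0+0+0+0+0+1+0+0+0+0+0+0+0+0+0+0+0 mod 2 = 1
  c[20] = d·G[:,20] = (00110010110000110100000011)·(00000000000000010000000000) mod 2 = 0+0+0+0+0+0+0+0+0+0+0+0+0+0+0+1+0+0+0+0+0+0+0+0+0+0 mod 2 = 1
  c[21] = d·G[:,21] = (00110010110000110100000011)·(00000000000000001000000000) mod 2 = 0+0+0+0+0+0+0+0+0+0+0+0+0+0+0+0+0+0+0+0+0+0+0+0+0+0 mod 2 = 0
  c[22] = d·G[:,22] = (00110010110000110100000011)·(00000000000000000100000000) mod 2 = 0+0+0+0+0+0+0+0+0+0+0+0+0+0+0+0+0+1+0+0+0+0+0+0+0+0 mod 2 = 1
  c[23] = d·G[:,23] = (00110010110000110100000011)·(00000000000000000010000000) mod 2 = 0+0+0+0+0+0+0+0+0+0+0+0+0+0+0+0+0+0+0+0+0+0+0+0+0+0 mod 2 = 0
  c[24] = d·G[:,24] = (00110010110000110100000011)·(00000000000000000001000000) mod 2 = 0+0+0+0+0+0+0+0+0+0+0+0+0+0+0+0+0+0+0+0+0+0+0+0+0+0 mod 2 = 0
  c[25] = d·G[:,25] = (00110010110000110100000011)·(00000000000000000000100000) mod 2 = 0+0+0+0+0+0+0+0+0+0+0+0+0+0+0+0+0+0+0+0+0+0+0+0+0+0 mod 2 = 0
  c[26] = d·G[:,26] = (00110010110000110100000011)·(00000000000000000000010000) mod 2 = 0+0+0+0+0+0+0+0+0+0+0+0+0+0+0+0+0+0+0+0+0+0+0+0+0+0 mod 2 = 0
  c[27] = d·G[:,27] = (00110010110000110100000011)·(00000000000000000000001000) mod 2 = 0+0+0+0+0+0+0+0+0+0+0+0+0+0+0+0+0+0+0+0+0+0+0+0+0+0 mod 2 = 0
  c[28] = d·G[:,28] = (00110010110000110100000011)·(00000000000000000000000100) mod 2 = 0+0+0+0+0+0+0+0+0+0+0+0+0+0+0+0+0+0+0+0+0+0+0+0+0+0 mod 2 = 0
  c[29] = d·G[:,29] = (00110010110000110100000011)·(00000000000000000000000010) mod 2 = 0+0+0+0+0+0+0+0+0+0+0+0+0+0+0+0+0+0+0+0+0+0+0+0+1+0 mod 2 = 1
  c[30] = d·G[:,30] = (00110010110000110100000011)·(00000000000000000000000001) mod 2 = 0+0+0+0+0+0+0+0+0+0+0+0+0+0+0+0+0+0+0+0+0+0+0+0+0+1 mod 2 = 1
Codeword = 0101011100101101000110100000011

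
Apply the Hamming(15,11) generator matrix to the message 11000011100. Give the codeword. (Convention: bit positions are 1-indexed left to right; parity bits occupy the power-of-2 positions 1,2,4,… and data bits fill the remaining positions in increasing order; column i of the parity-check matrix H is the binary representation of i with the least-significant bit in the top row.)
Codeword c = d · G (mod 2), d = 11000011100:
  c[0] = d·G[:,0] = (11000011100)·(11011010101) mod 2 = 1+1+0+0+0+0+1+0+1+0+0 mod 2 = 0
  c[1] = d·G[:,1] = (11000011100)·(10110110011) mod 2 = 1+0+0+0+0+0+1+0+0+0+0 mod 2 = 0
  c[2] = d·G[:,2] = (11000011100)·(10000000000) mod 2 = 1+0+0+0+0+0+0+0+0+0+0 mod 2 = 1
  c[3] = d·G[:,3] = (11000011100)·(01110001111) mod 2 = 0+1+0+0+0+0+0+1+1+0+0 mod 2 = 1
  c[4] = d·G[:,4] = (11000011100)·(01000000000) mod 2 = 0+1+0+0+0+0+0+0+0+0+0 mod 2 = 1
  c[5] = d·G[:,5] = (11000011100)·(00100000000) mod 2 = 0+0+0+0+0+0+0+0+0+0+0 mod 2 = 0
  c[6] = d·G[:,6] = (11000011100)·(00010000000) mod 2 = 0+0+0+0+0+0+0+0+0+0+0 mod 2 = 0
  c[7] = d·G[:,7] = (11000011100)·(00001111111) mod 2 = 0+0+0+0+0+0+1+1+1+0+0 mod 2 = 1
  c[8] = d·G[:,8] = (11000011100)·(00001000000) mod 2 = 0+0+0+0+0+0+0+0+0+0+0 mod 2 = 0
  c[9] = d·G[:,9] = (11000011100)·(00000100000) mod 2 = 0+0+0+0+0+0+0+0+0+0+0 mod 2 = 0
  c[10] = d·G[:,10] = (11000011100)·(00000010000) mod 2 = 0+0+0+0+0+0+1+0+0+0+0 mod 2 = 1
  c[11] = d·G[:,11] = (11000011100)·(00000001000) mod 2 = 0+0+0+0+0+0+0+1+0+0+0 mod 2 = 1
  c[12] = d·G[:,12] = (11000011100)·(00000000100) mod 2 = 0+0+0+0+0+0+0+0+1+0+0 mod 2 = 1
  c[13] = d·G[:,13] = (11000011100)·(00000000010) mod 2 = 0+0+0+0+0+0+0+0+0+0+0 mod 2 = 0
  c[14] = d·G[:,14] = (11000011100)·(00000000001) mod 2 = 0+0+0+0+0+0+0+0+0+0+0 mod 2 = 0
Codeword = 001110010011100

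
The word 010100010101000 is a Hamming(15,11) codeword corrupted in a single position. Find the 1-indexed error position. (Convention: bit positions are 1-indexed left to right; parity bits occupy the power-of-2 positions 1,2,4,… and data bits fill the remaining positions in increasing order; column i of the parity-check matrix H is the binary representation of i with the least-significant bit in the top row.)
Syndrome s = H · r^T (mod 2), r = 010100010101000:
  s[0] = (101010101010101)·(010100010101000) mod 2 = 0+0+0+0+0+0+0+0+0+0+0+0+0+0+0 mod 2 = 0
  s[1] = (011001100110011)·(010100010101000) mod 2 = 0+1+0+0+0+0+0+0+0+1+0+0+0+0+0 mod 2 = 0
  s[2] = (000111100001111)·(010100010101000) mod 2 = 0+0+0+1+0+0+0+0+0+0+0+1+0+0+0 mod 2 = 0
  s[3] = (000000011111111)·(010100010101000) mod 2 = 0+0+0+0+0+0+0+1+0+1+0+1+0+0+0 mod 2 = 1
Syndrome = 0001
Column i of H is the binary representation of i, so the syndrome is the binary index of the flipped bit.
Read s = 0001 with s[0] as LSB: 0·2^0 + 0·2^1 + 0·2^2 + 1·2^3 = 8.
Error is at bit position 8.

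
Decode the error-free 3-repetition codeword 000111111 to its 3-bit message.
Split into 3-bit blocks: 000 111 111
Data = 011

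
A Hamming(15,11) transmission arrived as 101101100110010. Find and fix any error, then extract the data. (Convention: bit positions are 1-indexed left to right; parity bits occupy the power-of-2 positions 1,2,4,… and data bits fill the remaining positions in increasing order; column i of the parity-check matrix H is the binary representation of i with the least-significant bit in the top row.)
Syndrome s = H · r^T (mod 2), r = 101101100110010:
  s[0] = (101010101010101)·(101101100110010) mod 2 = 1+0+1+0+0+0+1+0+0+0+1+0+0+0+0 mod 2 = 0
  s[1] = (011001100110011)·(101101100110010) mod 2 = 0+0+1+0+0+1+1+0+0+1+1+0+0+1+0 mod 2 = 0
  s[2] = (000111100001111)·(101101100110010) mod 2 = 0+0+0+1+0+1+1+0+0+0+0+0+0+1+0 mod 2 = 0
  s[3] = (000000011111111)·(101101100110010) mod 2 = 0+0+0+0+0+0+0+0+0+1+1+0+0+1+0 mod 2 = 1
Syndrome = 0001
Column 8 of H equals this syndrome → error at bit 8 (1-indexed).
Flip bit 8: 101101100110010 → 101101110110010
Extract data bits at positions {3,5,6,7,9,10,11,12,13,14,15}: 10110110010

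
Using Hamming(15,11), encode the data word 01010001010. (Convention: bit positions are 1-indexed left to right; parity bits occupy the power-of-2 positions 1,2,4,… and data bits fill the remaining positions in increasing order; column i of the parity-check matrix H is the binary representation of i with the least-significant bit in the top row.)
Codeword c = d · G (mod 2), d = 01010001010:
  c[0] = d·G[:,0] = (01010001010)·(11011010101) mod 2 = 0+1+0+1+0+0+0+0+0+0+0 mod 2 = 0
  c[1] = d·G[:,1] = (01010001010)·(10110110011) mod 2 = 0+0+0+1+0+0+0+0+0+1+0 mod 2 = 0
  c[2] = d·G[:,2] = (01010001010)·(10000000000) mod 2 = 0+0+0+0+0+0+0+0+0+0+0 mod 2 = 0
  c[3] = d·G[:,3] = (01010001010)·(01110001111) mod 2 = 0+1+0+1+0+0+0+1+0+1+0 mod 2 = 0
  c[4] = d·G[:,4] = (01010001010)·(01000000000) mod 2 = 0+1+0+0+0+0+0+0+0+0+0 mod 2 = 1
  c[5] = d·G[:,5] = (01010001010)·(00100000000) mod 2 = 0+0+0+0+0+0+0+0+0+0+0 mod 2 = 0
  c[6] = d·G[:,6] = (01010001010)·(00010000000) mod 2 = 0+0+0+1+0+0+0+0+0+0+0 mod 2 = 1
  c[7] = d·G[:,7] = (01010001010)·(00001111111) mod 2 = 0+0+0+0+0+0+0+1+0+1+0 mod 2 = 0
  c[8] = d·G[:,8] = (01010001010)·(00001000000) mod 2 = 0+0+0+0+0+0+0+0+0+0+0 mod 2 = 0
  c[9] = d·G[:,9] = (01010001010)·(00000100000) mod 2 = 0+0+0+0+0+0+0+0+0+0+0 mod 2 = 0
  c[10] = d·G[:,10] = (01010001010)·(00000010000) mod 2 = 0+0+0+0+0+0+0+0+0+0+0 mod 2 = 0
  c[11] = d·G[:,11] = (01010001010)·(00000001000) mod 2 = 0+0+0+0+0+0+0+1+0+0+0 mod 2 = 1
  c[12] = d·G[:,12] = (01010001010)·(00000000100) mod 2 = 0+0+0+0+0+0+0+0+0+0+0 mod 2 = 0
  c[13] = d·G[:,13] = (01010001010)·(00000000010) mod 2 = 0+0+0+0+0+0+0+0+0+1+0 mod 2 = 1
  c[14] = d·G[:,14] = (01010001010)·(00000000001) mod 2 = 0+0+0+0+0+0+0+0+0+0+0 mod 2 = 0
Codeword = 000010100001010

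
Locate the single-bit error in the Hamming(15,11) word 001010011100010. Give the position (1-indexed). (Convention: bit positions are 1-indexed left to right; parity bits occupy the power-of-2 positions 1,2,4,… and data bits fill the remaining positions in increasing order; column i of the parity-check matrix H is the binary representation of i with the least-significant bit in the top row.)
Syndrome s = H · r^T (mod 2), r = 001010011100010:
  s[0] = (101010101010101)·(001010011100010) mod 2 = 0+0+1+0+1+0+0+0+1+0+0+0+0+0+0 mod 2 = 1
  s[1] = (011001100110011)·(001010011100010) mod 2 = 0+0+1+0+0+0+0+0+0+1+0+0+0+1+0 mod 2 = 1
  s[2] = (000111100001111)·(001010011100010) mod 2 = 0+0+0+0+1+0+0+0+0+0+0+0+0+1+0 mod 2 = 0
  s[3] = (000000011111111)·(001010011100010) mod 2 = 0+0+0+0+0+0+0+1+1+1+0+0+0+1+0 mod 2 = 0
Syndrome = 1100
Column i of H is the binary representation of i, so the syndrome is the binary index of the flipped bit.
Read s = 1100 with s[0] as LSB: 1·2^0 + 1·2^1 + 0·2^2 + 0·2^3 = 3.
Error is at bit position 3.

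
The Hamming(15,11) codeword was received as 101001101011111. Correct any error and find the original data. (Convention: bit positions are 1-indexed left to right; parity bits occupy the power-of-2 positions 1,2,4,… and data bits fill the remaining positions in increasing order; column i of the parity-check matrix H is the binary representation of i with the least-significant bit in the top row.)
Syndrome s = H · r^T (mod 2), r = 101001101011111:
  s[0] = (101010101010101)·(101001101011111) mod 2 = 1+0+1+0+0+0+1+0+1+0+1+0+1+0+1 mod 2 = 1
  s[1] = (011001100110011)·(101001101011111) mod 2 = 0+0+1+0+0+1+1+0+0+0+1+0+0+1+1 mod 2 = 0
  s[2] = (000111100001111)·(101001101011111) mod 2 = 0+0+0+0+0+1+1+0+0+0+0+1+1+1+1 mod 2 = 0
  s[3] = (000000011111111)·(101001101011111) mod 2 = 0+0+0+0+0+0+0+0+1+0+1+1+1+1+1 mod 2 = 0
Syndrome = 1000
Column 1 of H equals this syndrome → error at bit 1 (1-indexed).
Flip bit 1: 101001101011111 → 001001101011111
Extract data bits at positions {3,5,6,7,9,10,11,12,13,14,15}: 10111011111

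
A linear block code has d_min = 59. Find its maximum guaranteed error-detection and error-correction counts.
(a) Detection requires d_min ≥ e+1, so e ≤ d_min − 1 = 58.
(b) Correction requires d_min ≥ 2t+1, so t ≤ ⌊(d_min − 1)/2⌋ = ⌊58/2⌋ = 29.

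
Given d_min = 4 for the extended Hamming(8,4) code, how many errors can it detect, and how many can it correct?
Detection only: up to d_min − 1 = 3 errors.
Correction: up to ⌊(d_min − 1)/2⌋ = ⌊3/2⌋ = 1 errors.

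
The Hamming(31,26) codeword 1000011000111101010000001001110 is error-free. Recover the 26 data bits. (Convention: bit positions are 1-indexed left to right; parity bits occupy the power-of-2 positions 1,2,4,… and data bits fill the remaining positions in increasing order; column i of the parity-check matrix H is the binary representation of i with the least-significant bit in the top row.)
Parity bits occupy power-of-2 positions; data bits are at positions {3,5,6,7,9,10,11,12,13,14,15,17,18,19,20,21,22,23,24,25,26,27,28,29,30,31} (1-indexed).
Extract: c[3]=0 c[5]=0 c[6]=1 c[7]=1 c[9]=0 c[10]=0 c[11]=1 c[12]=1 c[13]=1 c[14]=1 c[15]=0 c[17]=0 c[18]=1 c[19]=0 c[20]=0 c[21]=0 c[22]=0 c[23]=0 c[24]=0 c[25]=1 c[26]=0 c[27]=0 c[28]=1 c[29]=1 c[30]=1 c[31]=0
Data = 00110011110010000001001110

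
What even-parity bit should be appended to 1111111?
Sum of data bits: 1+1+1+1+1+1+1 = 7.
7 mod 2 = 1, so parity bit = 1.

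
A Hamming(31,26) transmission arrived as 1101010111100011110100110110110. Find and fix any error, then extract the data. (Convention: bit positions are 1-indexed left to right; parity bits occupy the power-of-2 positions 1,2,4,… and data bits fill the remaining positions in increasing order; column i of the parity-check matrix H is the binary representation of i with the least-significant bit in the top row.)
Syndrome s = H · r^T (mod 2), r = 1101010111100011110100110110110:
  s[0] = (1010101010101010101010101010101)·(1101010111100011110100110110110) mod 2 = 1+0+0+0+0+0+0+0+1+0+1+0+0+0+1+0+1+0+0+0+0+0+1+0+0+0+1+0+1+0+0 mod 2 = 0
  s[1] = (0110011001100110011001100110011)·(1101010111100011110100110110110) mod 2 = 0+1+0+0+0+1+0+0+0+1+1+0+0+0+1+0+0+1+0+0+0+0+1+0+0+1+1+0+0+1+0 mod 2 = 0
  s[2] = (0001111000011110000111100001111)·(1101010111100011110100110110110) mod 2 = 0+0+0+1+0+1+0+0+0+0+0+0+0+0+1+0+0+0+0+1+0+0+1+0+0+0+0+0+1+1+0 mod 2 = 1
  s[3] = (0000000111111110000000011111111)·(1101010111100011110100110110110) mod 2 = 0+0+0+0+0+0+0+1+1+1+1+0+0+0+1+0+0+0+0+0+0+0+0+1+0+1+1+0+1+1+0 mod 2 = 0
  s[4] = (0000000000000001111111111111111)·(1101010111100011110100110110110) mod 2 = 0+0+0+0+0+0+0+0+0+0+0+0+0+0+0+1+1+1+0+1+0+0+1+1+0+1+1+0+1+1+0 mod 2 = 0
Syndrome = 00100
Column 4 of H equals this syndrome → error at bit 4 (1-indexed).
Flip bit 4: 1101010111100011110100110110110 → 1100010111100011110100110110110
Extract data bits at positions {3,5,6,7,9,10,11,12,13,14,15,17,18,19,20,21,22,23,24,25,26,27,28,29,30,31}: 00101110001110100110110110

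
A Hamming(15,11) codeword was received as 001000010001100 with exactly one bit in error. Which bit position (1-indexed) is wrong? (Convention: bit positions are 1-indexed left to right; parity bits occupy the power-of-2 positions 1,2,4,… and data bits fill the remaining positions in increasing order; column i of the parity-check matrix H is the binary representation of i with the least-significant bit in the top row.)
Syndrome s = H · r^T (mod 2), r = 001000010001100:
  s[0] = (101010101010101)·(001000010001100) mod 2 = 0+0+1+0+0+0+0+0+0+0+0+0+1+0+0 mod 2 = 0
  s[1] = (011001100110011)·(001000010001100) mod 2 = 0+0+1+0+0+0+0+0+0+0+0+0+0+0+0 mod 2 = 1
  s[2] = (000111100001111)·(001000010001100) mod 2 = 0+0+0+0+0+0+0+0+0+0+0+1+1+0+0 mod 2 = 0
  s[3] = (000000011111111)·(001000010001100) mod 2 = 0+0+0+0+0+0+0+1+0+0+0+1+1+0+0 mod 2 = 1
Syndrome = 0101
Column i of H is the binary representation of i, so the syndrome is the binary index of the flipped bit.
Read s = 0101 with s[0] as LSB: 0·2^0 + 1·2^1 + 0·2^2 + 1·2^3 = 10.
Error is at bit position 10.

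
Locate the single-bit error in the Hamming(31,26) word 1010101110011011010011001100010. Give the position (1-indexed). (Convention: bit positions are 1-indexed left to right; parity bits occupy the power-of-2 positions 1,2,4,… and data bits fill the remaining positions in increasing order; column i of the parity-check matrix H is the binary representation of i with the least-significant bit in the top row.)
Syndrome s = H · r^T (mod 2), r = 1010101110011011010011001100010:
  s[0] = (1010101010101010101010101010101)·(1010101110011011010011001100010) mod 2 = 1+0+1+0+1+0+1+0+1+0+0+0+1+0+1+0+0+0+0+0+1+0+0+0+1+0+0+0+0+0+0 mod 2 = 1
  s[1] = (0110011001100110011001100110011)·(1010101110011011010011001100010) mod 2 = 0+0+1+0+0+0+1+0+0+0+0+0+0+0+1+0+0+1+0+0+0+1+0+0+0+1+0+0+0+1+0 mod 2 = 1
  s[2] = (0001111000011110000111100001111)·(1010101110011011010011001100010) mod 2 = 0+0+0+0+1+0+1+0+0+0+0+1+1+0+1+0+0+0+0+0+1+1+0+0+0+0+0+0+0+1+0 mod 2 = 0
  s[3] = (0000000111111110000000011111111)·(1010101110011011010011001100010) mod 2 = 0+0+0+0+0+0+0+1+1+0+0+1+1+0+1+0+0+0+0+0+0+0+0+0+1+1+0+0+0+1+0 mod 2 = 0
  s[4] = (0000000000000001111111111111111)·(1010101110011011010011001100010) mod 2 = 0+0+0+0+0+0+0+0+0+0+0+0+0+0+0+1+0+1+0+0+1+1+0+0+1+1+0+0+0+1+0 mod 2 = 1
Syndrome = 11001
Column i of H is the binary representation of i, so the syndrome is the binary index of the flipped bit.
Read s = 11001 with s[0] as LSB: 1·2^0 + 1·2^1 + 0·2^2 + 0·2^3 + 1·2^4 = 19.
Error is at bit position 19.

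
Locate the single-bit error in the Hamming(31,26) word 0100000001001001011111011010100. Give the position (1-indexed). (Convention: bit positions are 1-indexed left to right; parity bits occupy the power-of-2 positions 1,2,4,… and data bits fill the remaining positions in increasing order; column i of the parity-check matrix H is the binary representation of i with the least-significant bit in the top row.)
Syndrome s = H · r^T (mod 2), r = 0100000001001001011111011010100:
  s[0] = (1010101010101010101010101010101)·(0100000001001001011111011010100) mod 2 = 0+0+0+0+0+0+0+0+0+0+0+0+1+0+0+0+0+0+1+0+1+0+0+0+1+0+1+0+1+0+0 mod 2 = 0
  s[1] = (0110011001100110011001100110011)·(0100000001001001011111011010100) mod 2 = 0+1+0+0+0+0+0+0+0+1+0+0+0+0+0+0+0+1+1+0+0+1+0+0+0+0+1+0+0+0+0 mod 2 = 0
  s[2] = (0001111000011110000111100001111)·(0100000001001001011111011010100) mod 2 = 0+0+0+0+0+0+0+0+0+0+0+0+1+0+0+0+0+0+0+1+1+1+0+0+0+0+0+0+1+0+0 mod 2 = 1
  s[3] = (0000000111111110000000011111111)·(0100000001001001011111011010100) mod 2 = 0+0+0+0+0+0+0+0+0+1+0+0+1+0+0+0+0+0+0+0+0+0+0+1+1+0+1+0+1+0+0 mod 2 = 0
  s[4] = (0000000000000001111111111111111)·(0100000001001001011111011010100) mod 2 = 0+0+0+0+0+0+0+0+0+0+0+0+0+0+0+1+0+1+1+1+1+1+0+1+1+0+1+0+1+0+0 mod 2 = 0
Syndrome = 00100
Column i of H is the binary representation of i, so the syndrome is the binary index of the flipped bit.
Read s = 00100 with s[0] as LSB: 0·2^0 + 0·2^1 + 1·2^2 + 0·2^3 + 0·2^4 = 4.
Error is at bit position 4.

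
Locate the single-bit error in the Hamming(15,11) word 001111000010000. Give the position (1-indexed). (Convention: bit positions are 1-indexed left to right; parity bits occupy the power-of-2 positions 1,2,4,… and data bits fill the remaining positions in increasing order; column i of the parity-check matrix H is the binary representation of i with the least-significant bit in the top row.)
Syndrome s = H · r^T (mod 2), r = 001111000010000:
  s[0] = (101010101010101)·(001111000010000) mod 2 = 0+0+1+0+1+0+0+0+0+0+1+0+0+0+0 mod 2 = 1
  s[1] = (011001100110011)·(001111000010000) mod 2 = 0+0+1+0+0+1+0+0+0+0+1+0+0+0+0 mod 2 = 1
  s[2] = (000111100001111)·(001111000010000) mod 2 = 0+0+0+1+1+1+0+0+0+0+0+0+0+0+0 mod 2 = 1
  s[3] = (000000011111111)·(001111000010000) mod 2 = 0+0+0+0+0+0+0+0+0+0+1+0+0+0+0 mod 2 = 1
Syndrome = 1111
Column i of H is the binary representation of i, so the syndrome is the binary index of the flipped bit.
Read s = 1111 with s[0] as LSB: 1·2^0 + 1·2^1 + 1·2^2 + 1·2^3 = 15.
Error is at bit position 15.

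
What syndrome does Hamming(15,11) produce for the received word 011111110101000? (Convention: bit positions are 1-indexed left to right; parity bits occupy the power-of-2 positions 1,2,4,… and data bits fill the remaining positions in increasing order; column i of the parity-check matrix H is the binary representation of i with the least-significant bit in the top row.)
Syndrome s = H · r^T (mod 2), r = 011111110101000:
  s[0] = (101010101010101)·(011111110101000) mod 2 = 0+0+1+0+1+0+1+0+0+0+0+0+0+0+0 mod 2 = 1
  s[1] = (011001100110011)·(011111110101000) mod 2 = 0+1+1+0+0+1+1+0+0+1+0+0+0+0+0 mod 2 = 1
  s[2] = (000111100001111)·(011111110101000) mod 2 = 0+0+0+1+1+1+1+0+0+0+0+1+0+0+0 mod 2 = 1
  s[3] = (000000011111111)·(011111110101000) mod 2 = 0+0+0+0+0+0+0+1+0+1+0+1+0+0+0 mod 2 = 1
Syndrome = 1111
Non-zero syndrome: error at position 15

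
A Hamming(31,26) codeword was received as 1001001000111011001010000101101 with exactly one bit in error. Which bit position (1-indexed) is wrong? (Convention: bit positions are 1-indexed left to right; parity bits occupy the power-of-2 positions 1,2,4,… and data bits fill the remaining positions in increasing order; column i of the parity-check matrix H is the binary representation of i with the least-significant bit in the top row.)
Syndrome s = H · r^T (mod 2), r = 1001001000111011001010000101101:
  s[0] = (1010101010101010101010101010101)·(1001001000111011001010000101101) mod 2 = 1+0+0+0+0+0+1+0+0+0+1+0+1+0+1+0+0+0+1+0+1+0+0+0+0+0+0+0+1+0+1 mod 2 = 1
  s[1] = (0110011001100110011001100110011)·(1001001000111011001010000101101) mod 2 = 0+0+0+0+0+0+1+0+0+0+1+0+0+0+1+0+0+0+1+0+0+0+0+0+0+1+0+0+0+0+1 mod 2 = 0
  s[2] = (0001111000011110000111100001111)·(1001001000111011001010000101101) mod 2 = 0+0+0+1+0+0+1+0+0+0+0+1+1+0+1+0+0+0+0+0+1+0+0+0+0+0+0+1+1+0+1 mod 2 = 1
  s[3] = (0000000111111110000000011111111)·(1001001000111011001010000101101) mod 2 = 0+0+0+0+0+0+0+0+0+0+1+1+1+0+1+0+0+0+0+0+0+0+0+0+0+1+0+1+1+0+1 mod 2 = 0
  s[4] = (0000000000000001111111111111111)·(1001001000111011001010000101101) mod 2 = 0+0+0+0+0+0+0+0+0+0+0+0+0+0+0+1+0+0+1+0+1+0+0+0+0+1+0+1+1+0+1 mod 2 = 1
Syndrome = 10101
Column i of H is the binary representation of i, so the syndrome is the binary index of the flipped bit.
Read s = 10101 with s[0] as LSB: 1·2^0 + 0·2^1 + 1·2^2 + 0·2^3 + 1·2^4 = 21.
Error is at bit position 21.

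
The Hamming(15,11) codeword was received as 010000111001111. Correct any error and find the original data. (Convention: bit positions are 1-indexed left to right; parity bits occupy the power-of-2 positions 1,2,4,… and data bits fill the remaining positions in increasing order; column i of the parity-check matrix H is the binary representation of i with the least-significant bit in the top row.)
Syndrome s = H · r^T (mod 2), r = 010000111001111:
  s[0] = (101010101010101)·(010000111001111) mod 2 = 0+0+0+0+0+0+1+0+1+0+0+0+1+0+1 mod 2 = 0
  s[1] = (011001100110011)·(010000111001111) mod 2 = 0+1+0+0+0+0+1+0+0+0+0+0+0+1+1 mod 2 = 0
  s[2] = (000111100001111)·(010000111001111) mod 2 = 0+0+0+0+0+0+1+0+0+0+0+1+1+1+1 mod 2 = 1
  s[3] = (000000011111111)·(010000111001111) mod 2 = 0+0+0+0+0+0+0+1+1+0+0+1+1+1+1 mod 2 = 0
Syndrome = 0010
Column 4 of H equals this syndrome → error at bit 4 (1-indexed).
Flip bit 4: 010000111001111 → 010100111001111
Extract data bits at positions {3,5,6,7,9,10,11,12,13,14,15}: 00011001111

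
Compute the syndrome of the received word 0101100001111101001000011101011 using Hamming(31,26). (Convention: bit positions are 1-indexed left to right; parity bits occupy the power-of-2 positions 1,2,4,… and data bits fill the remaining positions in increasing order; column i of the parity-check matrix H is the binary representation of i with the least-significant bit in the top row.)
Syndrome s = H · r^T (mod 2), r = 0101100001111101001000011101011:
  s[0] = (1010101010101010101010101010101)·(0101100001111101001000011101011) mod 2 = 0+0+0+0+1+0+0+0+0+0+1+0+1+0+0+0+0+0+1+0+0+0+0+0+1+0+0+0+0+0+1 mod 2 = 0
  s[1] = (0110011001100110011001100110011)·(0101100001111101001000011101011) mod 2 = 0+1+0+0+0+0+0+0+0+1+1+0+0+1+0+0+0+0+1+0+0+0+0+0+0+1+0+0+0+1+1 mod 2 = 0
  s[2] = (0001111000011110000111100001111)·(0101100001111101001000011101011) mod 2 = 0+0+0+1+1+0+0+0+0+0+0+1+1+1+0+0+0+0+0+0+0+0+0+0+0+0+0+1+0+1+1 mod 2 = 0
  s[3] = (0000000111111110000000011111111)·(0101100001111101001000011101011) mod 2 = 0+0+0+0+0+0+0+0+0+1+1+1+1+1+0+0+0+0+0+0+0+0+0+1+1+1+0+1+0+1+1 mod 2 = 1
  s[4] = (0000000000000001111111111111111)·(0101100001111101001000011101011) mod 2 = 0+0+0+0+0+0+0+0+0+0+0+0+0+0+0+1+0+0+1+0+0+0+0+1+1+1+0+1+0+1+1 mod 2 = 0
Syndrome = 00010
Non-zero syndrome: error at position 8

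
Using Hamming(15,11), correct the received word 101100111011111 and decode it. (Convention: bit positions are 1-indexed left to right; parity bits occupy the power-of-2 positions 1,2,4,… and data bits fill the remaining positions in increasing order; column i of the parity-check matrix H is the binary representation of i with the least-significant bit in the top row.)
Syndrome s = H · r^T (mod 2), r = 101100111011111:
  s[0] = (101010101010101)·(101100111011111) mod 2 = 1+0+1+0+0+0+1+0+1+0+1+0+1+0+1 mod 2 = 1
  s[1] = (011001100110011)·(101100111011111) mod 2 = 0+0+1+0+0+0+1+0+0+0+1+0+0+1+1 mod 2 = 1
  s[2] = (000111100001111)·(101100111011111) mod 2 = 0+0+0+1+0+0+1+0+0+0+0+1+1+1+1 mod 2 = 0
  s[3] = (000000011111111)·(101100111011111) mod 2 = 0+0+0+0+0+0+0+1+1+0+1+1+1+1+1 mod 2 = 1
Syndrome = 1101
Column 11 of H equals this syndrome → error at bit 11 (1-indexed).
Flip bit 11: 101100111011111 → 101100111001111
Extract data bits at positions {3,5,6,7,9,10,11,12,13,14,15}: 10011001111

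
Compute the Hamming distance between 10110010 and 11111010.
XOR = 01001000, count of 1s = 2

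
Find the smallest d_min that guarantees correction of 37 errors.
Correcting t errors requires d_min ≥ 2t + 1 = 2·37 + 1 = 75.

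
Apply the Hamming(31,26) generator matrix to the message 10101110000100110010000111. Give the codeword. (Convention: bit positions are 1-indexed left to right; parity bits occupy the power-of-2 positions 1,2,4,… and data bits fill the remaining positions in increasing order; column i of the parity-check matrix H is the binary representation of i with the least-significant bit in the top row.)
Codeword c = d · G (mod 2), d = 10101110000100110010000111:
  c[0] = d·G[:,0] = (10101110000100110010000111)·(11011010101101010101010101) mod 2 = 1+0+0+0+1+0+1+0+0+0+0+1+0+0+0+1+0+0+0+0+0+0+0+1+0+1 mod 2 = 1
  c[1] = d·G[:,1] = (10101110000100110010000111)·(10110110011011001100110011) mod 2 = 1+0+1+0+0+1+1+0+0+0+0+0+0+0+0+0+0+0+0+0+0+0+0+0+1+1 mod 2 = 0
  c[2] = d·G[:,2] = (10101110000100110010000111)·(10000000000000000000000000) mod 2 = 1+0+0+0+0+0+0+0+0+0+0+0+0+0+0+0+0+0+0+0+0+0+0+0+0+0 mod 2 = 1
  c[3] = d·G[:,3] = (10101110000100110010000111)·(01110001111000111100001111) mod 2 = 0+0+1+0+0+0+0+0+0+0+0+0+0+0+1+1+0+0+0+0+0+0+0+1+1+1 mod 2 = 0
  c[4] = d·G[:,4] = (10101110000100110010000111)·(01000000000000000000000000) mod 2 = 0+0+0+0+0+0+0+0+0+0+0+0+0+0+0+0+0+0+0+0+0+0+0+0+0+0 mod 2 = 0
  c[5] = d·G[:,5] = (10101110000100110010000111)·(00100000000000000000000000) mod 2 = 0+0+1+0+0+0+0+0+0+0+0+0+0+0+0+0+0+0+0+0+0+0+0+0+0+0 mod 2 = 1
  c[6] = d·G[:,6] = (10101110000100110010000111)·(00010000000000000000000000) mod 2 = 0+0+0+0+0+0+0+0+0+0+0+0+0+0+0+0+0+0+0+0+0+0+0+0+0+0 mod 2 = 0
  c[7] = d·G[:,7] = (10101110000100110010000111)·(00001111111000000011111111) mod 2 = 0+0+0+0+1+1+1+0+0+0+0+0+0+0+0+0+0+0+1+0+0+0+0+1+1+1 mod 2 = 1
  c[8] = d·G[:,8] = (10101110000100110010000111)·(00001000000000000000000000) mod 2 = 0+0+0+0+1+0+0+0+0+0+0+0+0+0+0+0+0+0+0+0+0+0+0+0+0+0 mod 2 = 1
  c[9] = d·G[:,9] = (10101110000100110010000111)·(00000100000000000000000000) mod 2 = 0+0+0+0+0+1+0+0+0+0+0+0+0+0+0+0+0+0+0+0+0+0+0+0+0+0 mod 2 = 1
  c[10] = d·G[:,10] = (10101110000100110010000111)·(00000010000000000000000000) mod 2 = 0+0+0+0+0+0+1+0+0+0+0+0+0+0+0+0+0+0+0+0+0+0+0+0+0+0 mod 2 = 1
  c[11] = d·G[:,11] = (10101110000100110010000111)·(00000001000000000000000000) mod 2 = 0+0+0+0+0+0+0+0+0+0+0+0+0+0+0+0+0+0+0+0+0+0+0+0+0+0 mod 2 = 0
  c[12] = d·G[:,12] = (10101110000100110010000111)·(00000000100000000000000000) mod 2 = 0+0+0+0+0+0+0+0+0+0+0+0+0+0+0+0+0+0+0+0+0+0+0+0+0+0 mod 2 = 0
  c[13] = d·G[:,13] = (10101110000100110010000111)·(00000000010000000000000000) mod 2 = 0+0+0+0+0+0+0+0+0+0+0+0+0+0+0+0+0+0+0+0+0+0+0+0+0+0 mod 2 = 0
  c[14] = d·G[:,14] = (10101110000100110010000111)·(00000000001000000000000000) mod 2 = 0+0+0+0+0+0+0+0+0+0+0+0+0+0+0+0+0+0+0+0+0+0+0+0+0+0 mod 2 = 0
  c[15] = d·G[:,15] = (10101110000100110010000111)·(00000000000111111111111111) mod 2 = 0+0+0+0+0+0+0+0+0+0+0+1+0+0+1+1+0+0+1+0+0+0+0+1+1+1 mod 2 = 1
  c[16] = d·G[:,16] = (10101110000100110010000111)·(00000000000100000000000000) mod 2 = 0+0+0+0+0+0+0+0+0+0+0+1+0+0+0+0+0+0+0+0+0+0+0+0+0+0 mod 2 = 1
  c[17] = d·G[:,17] = (10101110000100110010000111)·(00000000000010000000000000) mod 2 = 0+0+0+0+0+0+0+0+0+0+0+0+0+0+0+0+0+0+0+0+0+0+0+0+0+0 mod 2 = 0
  c[18] = d·G[:,18] = (10101110000100110010000111)·(00000000000001000000000000) mod 2 = 0+0+0+0+0+0+0+0+0+0+0+0+0+0+0+0+0+0+0+0+0+0+0+0+0+0 mod 2 = 0
  c[19] = d·G[:,19] = (10101110000100110010000111)·(00000000000000100000000000) mod 2 = 0+0+0+0+0+0+0+0+0+0+0+0+0+0+1+0+0+0+0+0+0+0+0+0+0+0 mod 2 = 1
  c[20] = d·G[:,20] = (10101110000100110010000111)·(00000000000000010000000000) mod 2 = 0+0+0+0+0+0+0+0+0+0+0+0+0+0+0+1+0+0+0+0+0+0+0+0+0+0 mod 2 = 1
  c[21] = d·G[:,21] = (10101110000100110010000111)·(00000000000000001000000000) mod 2 = 0+0+0+0+0+0+0+0+0+0+0+0+0+0+0+0+0+0+0+0+0+0+0+0+0+0 mod 2 = 0
  c[22] = d·G[:,22] = (10101110000100110010000111)·(00000000000000000100000000) mod 2 = 0+0+0+0+0+0+0+0+0+0+0+0+0+0+0+0+0+0+0+0+0+0+0+0+0+0 mod 2 = 0
  c[23] = d·G[:,23] = (10101110000100110010000111)·(00000000000000000010000000) mod 2 = 0+0+0+0+0+0+0+0+0+0+0+0+0+0+0+0+0+0+1+0+0+0+0+0+0+0 mod 2 = 1
  c[24] = d·G[:,24] = (10101110000100110010000111)·(00000000000000000001000000) mod 2 = 0+0+0+0+0+0+0+0+0+0+0+0+0+0+0+0+0+0+0+0+0+0+0+0+0+0 mod 2 = 0
  c[25] = d·G[:,25] = (10101110000100110010000111)·(00000000000000000000100000) mod 2 = 0+0+0+0+0+0+0+0+0+0+0+0+0+0+0+0+0+0+0+0+0+0+0+0+0+0 mod 2 = 0
  c[26] = d·G[:,26] = (10101110000100110010000111)·(00000000000000000000010000) mod 2 = 0+0+0+0+0+0+0+0+0+0+0+0+0+0+0+0+0+0+0+0+0+0+0+0+0+0 mod 2 = 0
  c[27] = d·G[:,27] = (10101110000100110010000111)·(00000000000000000000001000) mod 2 = 0+0+0+0+0+0+0+0+0+0+0+0+0+0+0+0+0+0+0+0+0+0+0+0+0+0 mod 2 = 0
  c[28] = d·G[:,28] = (10101110000100110010000111)·(00000000000000000000000100) mod 2 = 0+0+0+0+0+0+0+0+0+0+0+0+0+0+0+0+0+0+0+0+0+0+0+1+0+0 mod 2 = 1
  c[29] = d·G[:,29] = (10101110000100110010000111)·(00000000000000000000000010) mod 2 = 0+0+0+0+0+0+0+0+0+0+0+0+0+0+0+0+0+0+0+0+0+0+0+0+1+0 mod 2 = 1
  c[30] = d·G[:,30] = (10101110000100110010000111)·(00000000000000000000000001) mod 2 = 0+0+0+0+0+0+0+0+0+0+0+0+0+0+0+0+0+0+0+0+0+0+0+0+0+1 mod 2 = 1
Codeword = 1010010111100001100110010000111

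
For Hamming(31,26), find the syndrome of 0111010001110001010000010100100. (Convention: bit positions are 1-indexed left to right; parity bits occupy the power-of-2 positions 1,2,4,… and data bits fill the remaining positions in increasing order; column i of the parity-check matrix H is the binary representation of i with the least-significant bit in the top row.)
Syndrome s = H · r^T (mod 2), r = 0111010001110001010000010100100:
  s[0] = (1010101010101010101010101010101)·(0111010001110001010000010100100) mod 2 = 0+0+1+0+0+0+0+0+0+0+1+0+0+0+0+0+0+0+0+0+0+0+0+0+0+0+0+0+1+0+0 mod 2 = 1
  s[1] = (0110011001100110011001100110011)·(0111010001110001010000010100100) mod 2 = 0+1+1+0+0+1+0+0+0+1+1+0+0+0+0+0+0+1+0+0+0+0+0+0+0+1+0+0+0+0+0 mod 2 = 1
  s[2] = (0001111000011110000111100001111)·(0111010001110001010000010100100) mod 2 = 0+0+0+1+0+1+0+0+0+0+0+1+0+0+0+0+0+0+0+0+0+0+0+0+0+0+0+0+1+0+0 mod 2 = 0
  s[3] = (0000000111111110000000011111111)·(0111010001110001010000010100100) mod 2 = 0+0+0+0+0+0+0+0+0+1+1+1+0+0+0+0+0+0+0+0+0+0+0+1+0+1+0+0+1+0+0 mod 2 = 0
  s[4] = (0000000000000001111111111111111)·(0111010001110001010000010100100) mod 2 = 0+0+0+0+0+0+0+0+0+0+0+0+0+0+0+1+0+1+0+0+0+0+0+1+0+1+0+0+1+0+0 mod 2 = 1
Syndrome = 11001
Non-zero syndrome: error at position 19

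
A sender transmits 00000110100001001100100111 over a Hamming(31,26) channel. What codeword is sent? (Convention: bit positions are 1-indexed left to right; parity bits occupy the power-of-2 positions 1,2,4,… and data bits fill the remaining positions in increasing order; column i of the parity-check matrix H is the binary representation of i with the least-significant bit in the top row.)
Codeword c = d · G (mod 2), d = 00000110100001001100100111:
  c[0] = d·G[:,0] = (00000110100001001100100111)·(11011010101101010101010101) mod 2 = 0+0+0+0+0+0+1+0+1+0+0+0+0+1+0+0+0+1+0+0+0+0+0+1+0+1 mod 2 = 0
  c[1] = d·G[:,1] = (00000110100001001100100111)·(10110110011011001100110011) mod 2 = 0+0+0+0+0+1+1+0+0+0+0+0+0+1+0+0+1+1+0+0+1+0+0+0+1+1 mod 2 = 0
  c[2] = d·G[:,2] = (00000110100001001100100111)·(10000000000000000000000000) mod 2 = 0+0+0+0+0+0+0+0+0+0+0+0+0+0+0+0+0+0+0+0+0+0+0+0+0+0 mod 2 = 0
  c[3] = d·G[:,3] = (00000110100001001100100111)·(01110001111000111100001111) mod 2 = 0+0+0+0+0+0+0+0+1+0+0+0+0+0+0+0+1+1+0+0+0+0+0+1+1+1 mod 2 = 0
  c[4] = d·G[:,4] = (00000110100001001100100111)·(01000000000000000000000000) mod 2 = 0+0+0+0+0+0+0+0+0+0+0+0+0+0+0+0+0+0+0+0+0+0+0+0+0+0 mod 2 = 0
  c[5] = d·G[:,5] = (00000110100001001100100111)·(00100000000000000000000000) mod 2 = 0+0+0+0+0+0+0+0+0+0+0+0+0+0+0+0+0+0+0+0+0+0+0+0+0+0 mod 2 = 0
  c[6] = d·G[:,6] = (00000110100001001100100111)·(00010000000000000000000000) mod 2 = 0+0+0+0+0+0+0+0+0+0+0+0+0+0+0+0+0+0+0+0+0+0+0+0+0+0 mod 2 = 0
  c[7] = d·G[:,7] = (00000110100001001100100111)·(00001111111000000011111111) mod 2 = 0+0+0+0+0+1+1+0+1+0+0+0+0+0+0+0+0+0+0+0+1+0+0+1+1+1 mod 2 = 1
  c[8] = d·G[:,8] = (00000110100001001100100111)·(00001000000000000000000000) mod 2 = 0+0+0+0+0+0+0+0+0+0+0+0+0+0+0+0+0+0+0+0+0+0+0+0+0+0 mod 2 = 0
  c[9] = d·G[:,9] = (00000110100001001100100111)·(00000100000000000000000000) mod 2 = 0+0+0+0+0+1+0+0+0+0+0+0+0+0+0+0+0+0+0+0+0+0+0+0+0+0 mod 2 = 1
  c[10] = d·G[:,10] = (00000110100001001100100111)·(00000010000000000000000000) mod 2 = 0+0+0+0+0+0+1+0+0+0+0+0+0+0+0+0+0+0+0+0+0+0+0+0+0+0 mod 2 = 1
  c[11] = d·G[:,11] = (00000110100001001100100111)·(00000001000000000000000000) mod 2 = 0+0+0+0+0+0+0+0+0+0+0+0+0+0+0+0+0+0+0+0+0+0+0+0+0+0 mod 2 = 0
  c[12] = d·G[:,12] = (00000110100001001100100111)·(00000000100000000000000000) mod 2 = 0+0+0+0+0+0+0+0+1+0+0+0+0+0+0+0+0+0+0+0+0+0+0+0+0+0 mod 2 = 1
  c[13] = d·G[:,13] = (00000110100001001100100111)·(00000000010000000000000000) mod 2 = 0+0+0+0+0+0+0+0+0+0+0+0+0+0+0+0+0+0+0+0+0+0+0+0+0+0 mod 2 = 0
  c[14] = d·G[:,14] = (00000110100001001100100111)·(00000000001000000000000000) mod 2 = 0+0+0+0+0+0+0+0+0+0+0+0+0+0+0+0+0+0+0+0+0+0+0+0+0+0 mod 2 = 0
  c[15] = d·G[:,15] = (00000110100001001100100111)·(00000000000111111111111111) mod 2 = 0+0+0+0+0+0+0+0+0+0+0+0+0+1+0+0+1+1+0+0+1+0+0+1+1+1 mod 2 = 1
  c[16] = d·G[:,16] = (00000110100001001100100111)·(00000000000100000000000000) mod 2 = 0+0+0+0+0+0+0+0+0+0+0+0+0+0+0+0+0+0+0+0+0+0+0+0+0+0 mod 2 = 0
  c[17] = d·G[:,17] = (00000110100001001100100111)·(00000000000010000000000000) mod 2 = 0+0+0+0+0+0+0+0+0+0+0+0+0+0+0+0+0+0+0+0+0+0+0+0+0+0 mod 2 = 0
  c[18] = d·G[:,18] = (00000110100001001100100111)·(00000000000001000000000000) mod 2 = 0+0+0+0+0+0+0+0+0+0+0+0+0+1+0+0+0+0+0+0+0+0+0+0+0+0 mod 2 = 1
  c[19] = d·G[:,19] = (00000110100001001100100111)·(00000000000000100000000000) mod 2 = 0+0+0+0+0+0+0+0+0+0+0+0+0+0+0+0+0+0+0+0+0+0+0+0+0+0 mod 2 = 0
  c[20] = d·G[:,20] = (00000110100001001100100111)·(00000000000000010000000000) mod 2 = 0+0+0+0+0+0+0+0+0+0+0+0+0+0+0+0+0+0+0+0+0+0+0+0+0+0 mod 2 = 0
  c[21] = d·G[:,21] = (00000110100001001100100111)·(00000000000000001000000000) mod 2 = 0+0+0+0+0+0+0+0+0+0+0+0+0+0+0+0+1+0+0+0+0+0+0+0+0+0 mod 2 = 1
  c[22] = d·G[:,22] = (00000110100001001100100111)·(00000000000000000100000000) mod 2 = 0+0+0+0+0+0+0+0+0+0+0+0+0+0+0+0+0+1+0+0+0+0+0+0+0+0 mod 2 = 1
  c[23] = d·G[:,23] = (00000110100001001100100111)·(00000000000000000010000000) mod 2 = 0+0+0+0+0+0+0+0+0+0+0+0+0+0+0+0+0+0+0+0+0+0+0+0+0+0 mod 2 = 0
  c[24] = d·G[:,24] = (00000110100001001100100111)·(00000000000000000001000000) mod 2 = 0+0+0+0+0+0+0+0+0+0+0+0+0+0+0+0+0+0+0+0+0+0+0+0+0+0 mod 2 = 0
  c[25] = d·G[:,25] = (00000110100001001100100111)·(00000000000000000000100000) mod 2 = 0+0+0+0+0+0+0+0+0+0+0+0+0+0+0+0+0+0+0+0+1+0+0+0+0+0 mod 2 = 1
  c[26] = d·G[:,26] = (00000110100001001100100111)·(00000000000000000000010000) mod 2 = 0+0+0+0+0+0+0+0+0+0+0+0+0+0+0+0+0+0+0+0+0+0+0+0+0+0 mod 2 = 0
  c[27] = d·G[:,27] = (00000110100001001100100111)·(00000000000000000000001000) mod 2 = 0+0+0+0+0+0+0+0+0+0+0+0+0+0+0+0+0+0+0+0+0+0+0+0+0+0 mod 2 = 0
  c[28] = d·G[:,28] = (00000110100001001100100111)·(00000000000000000000000100) mod 2 = 0+0+0+0+0+0+0+0+0+0+0+0+0+0+0+0+0+0+0+0+0+0+0+1+0+0 mod 2 = 1
  c[29] = d·G[:,29] = (00000110100001001100100111)·(00000000000000000000000010) mod 2 = 0+0+0+0+0+0+0+0+0+0+0+0+0+0+0+0+0+0+0+0+0+0+0+0+1+0 mod 2 = 1
  c[30] = d·G[:,30] = (00000110100001001100100111)·(00000000000000000000000001) mod 2 = 0+0+0+0+0+0+0+0+0+0+0+0+0+0+0+0+0+0+0+0+0+0+0+0+0+1 mod 2 = 1
Codeword = 0000000101101001001001100100111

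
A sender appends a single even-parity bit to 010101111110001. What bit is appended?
Sum of data bits: 0+1+0+1+0+1+1+1+1+1+1+0+0+0+1 = 9.
9 mod 2 = 1, so parity bit = 1.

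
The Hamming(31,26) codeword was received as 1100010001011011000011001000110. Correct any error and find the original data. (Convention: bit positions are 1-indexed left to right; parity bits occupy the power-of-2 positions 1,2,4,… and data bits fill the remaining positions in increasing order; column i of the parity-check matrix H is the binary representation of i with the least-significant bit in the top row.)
Syndrome s = H · r^T (mod 2), r = 1100010001011011000011001000110:
  s[0] = (1010101010101010101010101010101)·(1100010001011011000011001000110) mod 2 = 1+0+0+0+0+0+0+0+0+0+0+0+1+0+1+0+0+0+0+0+1+0+0+0+1+0+0+0+1+0+0 mod 2 = 0
  s[1] = (0110011001100110011001100110011)·(1100010001011011000011001000110) mod 2 = 0+1+0+0+0+1+0+0+0+1+0+0+0+0+1+0+0+0+0+0+0+1+0+0+0+0+0+0+0+1+0 mod 2 = 0
  s[2] = (0001111000011110000111100001111)·(1100010001011011000011001000110) mod 2 = 0+0+0+0+0+1+0+0+0+0+0+1+1+0+1+0+0+0+0+0+1+1+0+0+0+0+0+0+1+1+0 mod 2 = 0
  s[3] = (0000000111111110000000011111111)·(1100010001011011000011001000110) mod 2 = 0+0+0+0+0+0+0+0+0+1+0+1+1+0+1+0+0+0+0+0+0+0+0+0+1+0+0+0+1+1+0 mod 2 = 1
  s[4] = (0000000000000001111111111111111)·(1100010001011011000011001000110) mod 2 = 0+0+0+0+0+0+0+0+0+0+0+0+0+0+0+1+0+0+0+0+1+1+0+0+1+0+0+0+1+1+0 mod 2 = 0
Syndrome = 00010
Column 8 of H equals this syndrome → error at bit 8 (1-indexed).
Flip bit 8: 1100010001011011000011001000110 → 1100010101011011000011001000110
Extract data bits at positions {3,5,6,7,9,10,11,12,13,14,15,17,18,19,20,21,22,23,24,25,26,27,28,29,30,31}: 00100101101000011001000110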